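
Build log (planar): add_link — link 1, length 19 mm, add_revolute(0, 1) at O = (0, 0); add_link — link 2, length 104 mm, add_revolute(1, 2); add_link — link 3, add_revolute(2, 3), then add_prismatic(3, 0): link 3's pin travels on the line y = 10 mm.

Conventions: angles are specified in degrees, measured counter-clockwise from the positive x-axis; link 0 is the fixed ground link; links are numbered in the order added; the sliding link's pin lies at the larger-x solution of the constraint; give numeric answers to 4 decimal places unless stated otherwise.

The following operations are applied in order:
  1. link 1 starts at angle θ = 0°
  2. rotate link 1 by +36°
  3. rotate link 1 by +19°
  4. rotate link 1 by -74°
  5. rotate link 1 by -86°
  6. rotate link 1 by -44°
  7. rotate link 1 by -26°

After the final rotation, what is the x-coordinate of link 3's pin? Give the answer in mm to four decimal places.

geometry: r = 19 mm, L = 104 mm, e = 10 mm; θ starts at 0°
rotate link 1 by +36°: θ ← 0° +36° = 36°
rotate link 1 by +19°: θ ← 36° +19° = 55°
rotate link 1 by -74°: θ ← 55° -74° = -19°
rotate link 1 by -86°: θ ← -19° -86° = -105°
rotate link 1 by -44°: θ ← -105° -44° = -149°
rotate link 1 by -26°: θ ← -149° -26° = -175°
crank pin P = (r cos θ, r sin θ) = (-18.927699, -1.655959)
h = r sin θ − e = -1.655959 − 10 = -11.655959
x = r cos θ + √(L² − h²) = -18.927699 + 103.344756 = 84.417057

84.4171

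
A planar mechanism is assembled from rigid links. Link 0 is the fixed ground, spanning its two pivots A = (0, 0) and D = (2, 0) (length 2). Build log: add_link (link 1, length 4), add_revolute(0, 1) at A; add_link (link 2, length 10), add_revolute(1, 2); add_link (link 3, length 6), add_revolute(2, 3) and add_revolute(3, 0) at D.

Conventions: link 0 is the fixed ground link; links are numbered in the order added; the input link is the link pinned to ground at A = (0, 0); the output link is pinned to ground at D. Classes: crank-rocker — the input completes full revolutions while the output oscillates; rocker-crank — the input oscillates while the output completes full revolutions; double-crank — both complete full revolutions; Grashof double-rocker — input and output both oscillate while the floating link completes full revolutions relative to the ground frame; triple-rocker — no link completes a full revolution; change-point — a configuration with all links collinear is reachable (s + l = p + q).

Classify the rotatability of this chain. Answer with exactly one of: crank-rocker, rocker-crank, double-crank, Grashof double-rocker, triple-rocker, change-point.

lengths: ground=2, input=4, coupler=10, output=6
sorted: s=2 (shortest), l=10 (longest), p+q=10
s + l = 12 vs p + q = 10
s + l > p + q → non-Grashof → no link fully rotates → triple-rocker

triple-rocker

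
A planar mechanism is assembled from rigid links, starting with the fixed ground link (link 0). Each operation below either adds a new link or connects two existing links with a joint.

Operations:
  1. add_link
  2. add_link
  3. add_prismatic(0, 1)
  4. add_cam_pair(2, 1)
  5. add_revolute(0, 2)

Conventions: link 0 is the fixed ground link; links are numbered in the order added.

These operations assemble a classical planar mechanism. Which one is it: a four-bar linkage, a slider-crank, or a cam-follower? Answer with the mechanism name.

links: 3 (incl. ground); joints: 1 revolute, 1 prismatic, 1 higher (cam) pair, forming one closed loop
3 links, revolute + prismatic + higher pair in one loop → cam-follower

cam-follower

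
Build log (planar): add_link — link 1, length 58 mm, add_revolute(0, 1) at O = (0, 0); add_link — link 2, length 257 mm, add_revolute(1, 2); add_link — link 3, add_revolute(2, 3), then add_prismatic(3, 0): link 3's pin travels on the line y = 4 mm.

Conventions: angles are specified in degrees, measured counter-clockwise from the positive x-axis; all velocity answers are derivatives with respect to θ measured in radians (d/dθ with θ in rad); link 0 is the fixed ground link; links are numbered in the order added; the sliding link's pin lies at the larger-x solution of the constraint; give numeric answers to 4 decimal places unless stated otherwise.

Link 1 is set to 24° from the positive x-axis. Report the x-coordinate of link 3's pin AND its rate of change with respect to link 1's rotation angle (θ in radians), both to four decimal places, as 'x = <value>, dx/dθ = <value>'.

geometry: r = 58 mm, L = 257 mm, e = 4 mm
crank pin P = (r cos θ, r sin θ) = (52.985637, 23.590725)
h = r sin θ − e = 23.590725 − 4 = 19.590725
x = r cos θ + √(L² − h²) = 52.985637 + 256.252226 = 309.237863
dx/dθ = −r sin θ − h·r cos θ/√(L² − h²) (θ in radians; h = 19.590725) = -27.641527

x = 309.2379, dx/dθ = -27.6415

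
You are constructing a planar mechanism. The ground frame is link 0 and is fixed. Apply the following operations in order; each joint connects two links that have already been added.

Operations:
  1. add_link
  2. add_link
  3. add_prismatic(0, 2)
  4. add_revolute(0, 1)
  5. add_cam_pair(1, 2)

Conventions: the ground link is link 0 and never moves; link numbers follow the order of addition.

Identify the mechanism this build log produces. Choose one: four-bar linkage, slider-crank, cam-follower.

links: 3 (incl. ground); joints: 1 revolute, 1 prismatic, 1 higher (cam) pair, forming one closed loop
3 links, revolute + prismatic + higher pair in one loop → cam-follower

cam-follower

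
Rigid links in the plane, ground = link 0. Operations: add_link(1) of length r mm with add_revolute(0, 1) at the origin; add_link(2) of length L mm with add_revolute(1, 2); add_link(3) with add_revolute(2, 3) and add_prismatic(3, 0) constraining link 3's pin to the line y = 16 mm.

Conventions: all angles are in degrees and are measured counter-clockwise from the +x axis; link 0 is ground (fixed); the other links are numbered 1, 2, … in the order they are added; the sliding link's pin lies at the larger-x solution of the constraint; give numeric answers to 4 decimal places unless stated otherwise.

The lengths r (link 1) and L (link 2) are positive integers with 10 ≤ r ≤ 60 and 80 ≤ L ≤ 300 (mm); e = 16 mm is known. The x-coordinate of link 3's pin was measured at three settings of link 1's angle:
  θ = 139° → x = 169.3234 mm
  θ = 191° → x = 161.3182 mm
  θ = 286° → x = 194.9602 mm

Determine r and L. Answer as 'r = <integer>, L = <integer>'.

constraint per measurement: (x − r cos θ)² + (r sin θ − e)² = L²
subtracting the θ₁ and θ₂ equations cancels the r² and L² terms:
r = (x₁² − x₂²) / (2[(x₁cos θ₁ + e sin θ₁) − (x₂cos θ₂ + e sin θ₂)]) = 30.0000 → r = 30
L² = (x₁ − r cos θ₁)² + (r sin θ₁ − e)² = 36863.9966 → L = 192.0000 → L = 192
check at θ₃=286°: x = 194.9602 (printed 194.9602) ✓

r = 30, L = 192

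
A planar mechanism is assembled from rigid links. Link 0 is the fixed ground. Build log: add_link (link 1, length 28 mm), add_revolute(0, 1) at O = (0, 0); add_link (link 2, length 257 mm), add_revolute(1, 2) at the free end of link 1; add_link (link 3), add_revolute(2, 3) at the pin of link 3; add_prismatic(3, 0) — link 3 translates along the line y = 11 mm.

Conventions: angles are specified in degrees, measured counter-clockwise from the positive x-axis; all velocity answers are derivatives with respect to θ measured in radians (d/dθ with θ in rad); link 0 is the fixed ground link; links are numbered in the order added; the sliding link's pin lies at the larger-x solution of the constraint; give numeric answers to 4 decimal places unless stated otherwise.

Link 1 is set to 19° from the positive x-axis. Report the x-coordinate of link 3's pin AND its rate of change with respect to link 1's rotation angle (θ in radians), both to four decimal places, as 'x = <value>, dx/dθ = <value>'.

geometry: r = 28 mm, L = 257 mm, e = 11 mm
crank pin P = (r cos θ, r sin θ) = (26.474520, 9.115908)
h = r sin θ − e = 9.115908 − 11 = -1.884092
x = r cos θ + √(L² − h²) = 26.474520 + 256.993094 = 283.467614
dx/dθ = −r sin θ − h·r cos θ/√(L² − h²) (θ in radians; h = -1.884092) = -8.921816

x = 283.4676, dx/dθ = -8.9218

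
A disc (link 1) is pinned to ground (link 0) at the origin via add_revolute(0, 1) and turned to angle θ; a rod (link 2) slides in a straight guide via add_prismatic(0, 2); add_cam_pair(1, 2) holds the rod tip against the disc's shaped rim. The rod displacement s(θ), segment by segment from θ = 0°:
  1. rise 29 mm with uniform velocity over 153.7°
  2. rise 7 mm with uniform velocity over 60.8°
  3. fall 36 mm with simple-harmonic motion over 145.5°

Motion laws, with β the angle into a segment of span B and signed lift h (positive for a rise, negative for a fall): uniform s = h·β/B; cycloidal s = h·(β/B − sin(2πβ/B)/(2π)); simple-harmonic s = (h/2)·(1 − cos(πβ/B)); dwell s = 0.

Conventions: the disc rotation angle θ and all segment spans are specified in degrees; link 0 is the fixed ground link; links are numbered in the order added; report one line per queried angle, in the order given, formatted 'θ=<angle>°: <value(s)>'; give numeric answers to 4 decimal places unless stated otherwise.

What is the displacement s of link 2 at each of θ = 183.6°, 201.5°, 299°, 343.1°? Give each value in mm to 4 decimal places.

segment 1 (0° to 153.7°, uniform, h = 29) is passed completely: s = 0.0000 + (29) = 29.0000
θ = 183.6° falls in segment 2 (153.7° to 214.5°, uniform, h = 7): β = 183.6 − 153.7 = 29.9°, B = 60.8°; Δs = 7·29.9/60.8 = 3.4424; s = 29.0000 + 3.4424 = 32.4424
θ = 201.5° falls in segment 2 (153.7° to 214.5°, uniform, h = 7): β = 201.5 − 153.7 = 47.8°, B = 60.8°; Δs = 7·47.8/60.8 = 5.5033; s = 29.0000 + 5.5033 = 34.5033
segment 2 (153.7° to 214.5°, uniform, h = 7) is passed completely: s = 29.0000 + (7) = 36.0000
θ = 299° falls in segment 3 (214.5° to 360°, simple-harmonic, h = -36): β = 299 − 214.5 = 84.5°, B = 145.5°; Δs = -36/2·(1 − cos(π·0.5808)) = -22.5178; s = 36.0000 − 22.5178 = 13.4822
θ = 343.1° falls in segment 3 (214.5° to 360°, simple-harmonic, h = -36): β = 343.1 − 214.5 = 128.6°, B = 145.5°; Δs = -36/2·(1 − cos(π·0.8838)) = -34.8149; s = 36.0000 − 34.8149 = 1.1851

θ=183.6°: 32.4424
θ=201.5°: 34.5033
θ=299°: 13.4822
θ=343.1°: 1.1851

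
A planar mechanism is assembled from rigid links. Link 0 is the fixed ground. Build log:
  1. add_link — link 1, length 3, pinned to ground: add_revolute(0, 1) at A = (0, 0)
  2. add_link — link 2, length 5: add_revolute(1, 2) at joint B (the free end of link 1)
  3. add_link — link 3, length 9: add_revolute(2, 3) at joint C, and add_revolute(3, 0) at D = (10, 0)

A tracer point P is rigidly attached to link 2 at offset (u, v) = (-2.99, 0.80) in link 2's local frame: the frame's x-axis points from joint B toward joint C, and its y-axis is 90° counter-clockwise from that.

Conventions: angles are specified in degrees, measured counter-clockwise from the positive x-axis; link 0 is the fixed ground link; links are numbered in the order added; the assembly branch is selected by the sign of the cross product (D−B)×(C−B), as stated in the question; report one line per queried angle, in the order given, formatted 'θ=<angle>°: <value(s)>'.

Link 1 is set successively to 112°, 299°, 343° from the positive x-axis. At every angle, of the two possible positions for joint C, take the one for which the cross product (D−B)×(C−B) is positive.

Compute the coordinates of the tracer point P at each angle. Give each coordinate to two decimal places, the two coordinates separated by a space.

A=(0,0), D=(10.00,0)
θ=112°: B = A + 3.00·(cos112°, sin112°) = (-1.1238, 2.7816)
θ=112°: |BD| = 11.4663
θ=112°: circle(B,5.00) ∩ circle(D,9.00): a=3.2912, h=3.7640
θ=112°:   candidates: C₊=(2.9822,5.6347) cross=43.159; C₋=(1.1560,-1.6684) cross=-43.159
θ=112°:   branch + wants cross > 0 → take C=(2.9822,5.6347) (cross=43.159)
θ=112°: ex = (C−B)/|BC| = (0.8212,0.5706); ey = (-0.5706,0.8212)
θ=112°: P = B + -2.99·ex + 0.80·ey = (-4.0357,1.7323)
θ=299°: B = A + 3.00·(cos299°, sin299°) = (1.4544, -2.6239)
θ=299°: |BD| = 8.9393
θ=299°: circle(B,5.00) ∩ circle(D,9.00): a=1.3374, h=4.8178
θ=299°:   candidates: C₊=(1.3188,2.3743) cross=43.068; C₋=(4.1471,-6.8369) cross=-43.068
θ=299°:   branch + wants cross > 0 → take C=(1.3188,2.3743) (cross=43.068)
θ=299°: ex = (C−B)/|BC| = (-0.0271,0.9996); ey = (-0.9996,-0.0271)
θ=299°: P = B + -2.99·ex + 0.80·ey = (0.7358,-5.6345)
θ=343°: B = A + 3.00·(cos343°, sin343°) = (2.8689, -0.8771)
θ=343°: |BD| = 7.1848
θ=343°: circle(B,5.00) ∩ circle(D,9.00): a=-0.3047, h=4.9907
θ=343°:   candidates: C₊=(1.9572,4.0391) cross=35.857; C₋=(3.1758,-5.8677) cross=-35.857
θ=343°:   branch + wants cross > 0 → take C=(1.9572,4.0391) (cross=35.857)
θ=343°: ex = (C−B)/|BC| = (-0.1823,0.9832); ey = (-0.9832,-0.1823)
θ=343°: P = B + -2.99·ex + 0.80·ey = (2.6275,-3.9629)

θ=112°: -4.04 1.73
θ=299°: 0.74 -5.63
θ=343°: 2.63 -3.96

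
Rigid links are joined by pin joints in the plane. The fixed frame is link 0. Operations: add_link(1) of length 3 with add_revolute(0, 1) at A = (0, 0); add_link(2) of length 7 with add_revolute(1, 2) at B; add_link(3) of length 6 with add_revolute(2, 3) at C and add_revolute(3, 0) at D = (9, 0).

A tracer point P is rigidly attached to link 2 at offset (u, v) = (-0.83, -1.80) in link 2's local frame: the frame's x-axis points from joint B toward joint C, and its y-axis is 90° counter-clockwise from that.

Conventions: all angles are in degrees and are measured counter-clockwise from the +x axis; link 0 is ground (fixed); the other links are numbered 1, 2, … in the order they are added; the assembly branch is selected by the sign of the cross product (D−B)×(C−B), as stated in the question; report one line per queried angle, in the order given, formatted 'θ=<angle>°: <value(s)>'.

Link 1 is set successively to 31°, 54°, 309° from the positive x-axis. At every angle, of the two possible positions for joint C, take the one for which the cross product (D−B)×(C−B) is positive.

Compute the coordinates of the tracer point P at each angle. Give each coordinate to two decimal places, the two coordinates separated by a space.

A=(0,0), D=(9.00,0)
θ=31°: B = A + 3.00·(cos31°, sin31°) = (2.5715, 1.5451)
θ=31°: |BD| = 6.6116
θ=31°: circle(B,7.00) ∩ circle(D,6.00): a=4.2889, h=5.5322
θ=31°:   candidates: C₊=(8.0345,5.9218) cross=36.577; C₋=(5.4488,-4.8362) cross=-36.577
θ=31°:   branch + wants cross > 0 → take C=(8.0345,5.9218) (cross=36.577)
θ=31°: ex = (C−B)/|BC| = (0.7804,0.6252); ey = (-0.6252,0.7804)
θ=31°: P = B + -0.83·ex + -1.80·ey = (3.0492,-0.3786)
θ=54°: B = A + 3.00·(cos54°, sin54°) = (1.7634, 2.4271)
θ=54°: |BD| = 7.6328
θ=54°: circle(B,7.00) ∩ circle(D,6.00): a=4.6680, h=5.2163
θ=54°:   candidates: C₊=(7.8477,5.8883) cross=39.815; C₋=(4.5304,-4.0028) cross=-39.815
θ=54°:   branch + wants cross > 0 → take C=(7.8477,5.8883) (cross=39.815)
θ=54°: ex = (C−B)/|BC| = (0.8692,0.4945); ey = (-0.4945,0.8692)
θ=54°: P = B + -0.83·ex + -1.80·ey = (1.9320,0.4521)
θ=309°: B = A + 3.00·(cos309°, sin309°) = (1.8880, -2.3314)
θ=309°: |BD| = 7.4844
θ=309°: circle(B,7.00) ∩ circle(D,6.00): a=4.6107, h=5.2670
θ=309°:   candidates: C₊=(4.6285,4.1098) cross=39.421; C₋=(7.9099,-5.9002) cross=-39.421
θ=309°:   branch + wants cross > 0 → take C=(4.6285,4.1098) (cross=39.421)
θ=309°: ex = (C−B)/|BC| = (0.3915,0.9202); ey = (-0.9202,0.3915)
θ=309°: P = B + -0.83·ex + -1.80·ey = (3.2193,-3.7999)

θ=31°: 3.05 -0.38
θ=54°: 1.93 0.45
θ=309°: 3.22 -3.80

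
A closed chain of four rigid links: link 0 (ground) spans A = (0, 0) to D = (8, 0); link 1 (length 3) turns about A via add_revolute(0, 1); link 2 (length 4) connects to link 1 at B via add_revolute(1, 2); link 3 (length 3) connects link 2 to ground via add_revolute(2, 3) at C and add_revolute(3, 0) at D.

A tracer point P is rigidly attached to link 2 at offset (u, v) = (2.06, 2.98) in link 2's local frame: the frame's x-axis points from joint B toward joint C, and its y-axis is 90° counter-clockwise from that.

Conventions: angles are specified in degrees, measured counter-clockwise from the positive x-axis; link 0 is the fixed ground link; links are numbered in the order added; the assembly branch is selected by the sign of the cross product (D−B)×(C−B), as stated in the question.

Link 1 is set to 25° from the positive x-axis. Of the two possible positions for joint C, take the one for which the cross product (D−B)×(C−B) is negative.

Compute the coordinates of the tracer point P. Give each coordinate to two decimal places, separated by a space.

A=(0,0), D=(8.00,0)
B = A + 3.00·(cos25°, sin25°) = (2.7189, 1.2679)
|BD| = 5.4311
circle(B,4.00) ∩ circle(D,3.00): a=3.3600, h=2.1703
  candidates: C₊=(6.4927,2.5939) cross=11.787; C₋=(5.4794,-1.6269) cross=-11.787
  branch - wants cross < 0 → take C=(5.4794,-1.6269) (cross=-11.787)
ex = (C−B)/|BC| = (0.6901,-0.7237); ey = (0.7237,0.6901)
P = B + 2.06·ex + 2.98·ey = (6.2972,1.8336)

6.30 1.83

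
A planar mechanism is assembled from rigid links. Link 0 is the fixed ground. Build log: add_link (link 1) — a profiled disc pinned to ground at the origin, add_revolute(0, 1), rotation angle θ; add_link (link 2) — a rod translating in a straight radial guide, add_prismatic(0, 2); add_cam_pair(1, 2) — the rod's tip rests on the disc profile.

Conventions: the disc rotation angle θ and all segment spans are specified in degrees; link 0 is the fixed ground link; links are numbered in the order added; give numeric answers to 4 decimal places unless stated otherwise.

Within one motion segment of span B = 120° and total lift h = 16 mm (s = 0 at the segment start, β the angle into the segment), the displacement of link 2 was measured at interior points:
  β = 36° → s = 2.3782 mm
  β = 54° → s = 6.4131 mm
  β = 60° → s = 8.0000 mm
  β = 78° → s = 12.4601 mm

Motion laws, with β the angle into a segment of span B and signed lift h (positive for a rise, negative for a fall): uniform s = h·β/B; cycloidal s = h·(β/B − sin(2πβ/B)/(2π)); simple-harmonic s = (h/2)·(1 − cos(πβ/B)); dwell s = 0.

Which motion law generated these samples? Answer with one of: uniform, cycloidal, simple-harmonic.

candidates at β/B = r: uniform s = h·r (linear in β); cycloidal s = h·(r − sin(2πr)/(2π)); simple-harmonic s = (h/2)(1 − cos(πr))
β=36°: printed 2.3782 | uniform 4.8000, cycloidal 2.3782, simple-harmonic 3.2977
β=54°: printed 6.4131 | uniform 7.2000, cycloidal 6.4131, simple-harmonic 6.7485
β=60°: printed 8.0000 | uniform 8.0000, cycloidal 8.0000, simple-harmonic 8.0000
β=78°: printed 12.4601 | uniform 10.4000, cycloidal 12.4601, simple-harmonic 11.6319
only one law matches every sample → cycloidal

cycloidal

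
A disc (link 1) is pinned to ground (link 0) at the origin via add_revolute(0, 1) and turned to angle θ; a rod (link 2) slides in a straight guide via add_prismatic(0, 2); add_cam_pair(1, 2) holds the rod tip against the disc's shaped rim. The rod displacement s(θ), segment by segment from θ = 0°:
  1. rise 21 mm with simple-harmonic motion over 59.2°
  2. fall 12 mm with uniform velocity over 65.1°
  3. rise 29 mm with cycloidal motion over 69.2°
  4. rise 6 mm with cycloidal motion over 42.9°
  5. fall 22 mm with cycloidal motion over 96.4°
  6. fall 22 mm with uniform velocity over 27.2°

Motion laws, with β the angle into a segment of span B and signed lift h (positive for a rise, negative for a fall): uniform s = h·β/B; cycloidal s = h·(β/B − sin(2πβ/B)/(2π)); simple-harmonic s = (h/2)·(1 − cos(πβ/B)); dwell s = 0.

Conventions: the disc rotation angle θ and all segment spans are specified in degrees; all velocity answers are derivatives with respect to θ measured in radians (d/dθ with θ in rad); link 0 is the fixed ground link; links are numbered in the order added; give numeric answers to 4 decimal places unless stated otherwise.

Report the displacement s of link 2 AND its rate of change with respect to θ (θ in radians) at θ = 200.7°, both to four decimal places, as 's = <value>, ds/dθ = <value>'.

segment 1 (0° to 59.2°, simple-harmonic, h = 21) is passed completely: s = 0.0000 + (21) = 21.0000
segment 2 (59.2° to 124.3°, uniform, h = -12) is passed completely: s = 21.0000 + (-12) = 9.0000
segment 3 (124.3° to 193.5°, cycloidal, h = 29) is passed completely: s = 9.0000 + (29) = 38.0000
θ = 200.7° falls in segment 4 (193.5° to 236.4°, cycloidal, h = 6): β = 200.7 − 193.5 = 7.2°, B = 42.9°; Δs = 6·(0.1678 − sin(2π·0.1678)/(2π)) = 0.1765; s = 38.0000 + 0.1765 = 38.1765
velocity in seg [193.5°–236.4°] (cycloidal), θ in radians: β = 7.2° = 0.1257 rad, B = 42.9° = 0.7487 rad; ds/dθ = (h/B)(1 − cos(2πβ/B)) = (6/0.7487)(1 − cos(2π·0.1678)) = 4.057625 mm/rad

s = 38.1765, ds/dθ = 4.0576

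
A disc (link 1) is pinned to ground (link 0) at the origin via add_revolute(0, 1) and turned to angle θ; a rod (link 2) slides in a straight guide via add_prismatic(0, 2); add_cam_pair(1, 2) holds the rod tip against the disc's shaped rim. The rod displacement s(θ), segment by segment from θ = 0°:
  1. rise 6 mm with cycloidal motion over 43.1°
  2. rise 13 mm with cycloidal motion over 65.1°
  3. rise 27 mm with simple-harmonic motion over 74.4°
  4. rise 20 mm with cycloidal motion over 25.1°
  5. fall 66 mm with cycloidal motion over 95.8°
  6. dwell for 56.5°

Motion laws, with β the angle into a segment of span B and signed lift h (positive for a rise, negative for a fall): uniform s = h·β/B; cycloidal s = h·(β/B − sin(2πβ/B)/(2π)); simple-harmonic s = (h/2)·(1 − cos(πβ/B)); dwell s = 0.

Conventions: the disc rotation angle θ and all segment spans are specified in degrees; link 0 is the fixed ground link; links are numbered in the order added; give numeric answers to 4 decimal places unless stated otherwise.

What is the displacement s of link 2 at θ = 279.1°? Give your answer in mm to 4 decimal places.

segment 1 (0° to 43.1°, cycloidal, h = 6) is passed completely: s = 0.0000 + (6) = 6.0000
segment 2 (43.1° to 108.2°, cycloidal, h = 13) is passed completely: s = 6.0000 + (13) = 19.0000
segment 3 (108.2° to 182.6°, simple-harmonic, h = 27) is passed completely: s = 19.0000 + (27) = 46.0000
segment 4 (182.6° to 207.7°, cycloidal, h = 20) is passed completely: s = 46.0000 + (20) = 66.0000
θ = 279.1° falls in segment 5 (207.7° to 303.5°, cycloidal, h = -66): β = 279.1 − 207.7 = 71.4°, B = 95.8°; Δs = -66·(0.7453 − sin(2π·0.7453)/(2π)) = -59.6896; s = 66.0000 − 59.6896 = 6.3104

6.3104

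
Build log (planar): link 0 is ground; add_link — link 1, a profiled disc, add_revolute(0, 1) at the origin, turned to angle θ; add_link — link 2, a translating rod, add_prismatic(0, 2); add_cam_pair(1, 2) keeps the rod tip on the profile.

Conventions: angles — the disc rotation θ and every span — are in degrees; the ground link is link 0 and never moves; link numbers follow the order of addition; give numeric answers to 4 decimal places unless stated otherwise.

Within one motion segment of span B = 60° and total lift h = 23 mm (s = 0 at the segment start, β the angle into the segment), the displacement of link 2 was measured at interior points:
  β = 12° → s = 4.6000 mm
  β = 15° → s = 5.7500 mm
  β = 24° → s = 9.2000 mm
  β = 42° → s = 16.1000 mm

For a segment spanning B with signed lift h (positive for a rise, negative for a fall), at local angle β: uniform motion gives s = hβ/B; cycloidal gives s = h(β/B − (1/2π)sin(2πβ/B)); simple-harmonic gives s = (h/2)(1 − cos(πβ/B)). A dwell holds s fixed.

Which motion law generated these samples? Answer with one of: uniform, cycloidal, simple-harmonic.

candidates at β/B = r: uniform s = h·r (linear in β); cycloidal s = h·(r − sin(2πr)/(2π)); simple-harmonic s = (h/2)(1 − cos(πr))
β=12°: printed 4.6000 | uniform 4.6000, cycloidal 1.1186, simple-harmonic 2.1963
β=15°: printed 5.7500 | uniform 5.7500, cycloidal 2.0894, simple-harmonic 3.3683
β=24°: printed 9.2000 | uniform 9.2000, cycloidal 7.0484, simple-harmonic 7.9463
β=42°: printed 16.1000 | uniform 16.1000, cycloidal 19.5814, simple-harmonic 18.2595
only one law matches every sample → uniform

uniform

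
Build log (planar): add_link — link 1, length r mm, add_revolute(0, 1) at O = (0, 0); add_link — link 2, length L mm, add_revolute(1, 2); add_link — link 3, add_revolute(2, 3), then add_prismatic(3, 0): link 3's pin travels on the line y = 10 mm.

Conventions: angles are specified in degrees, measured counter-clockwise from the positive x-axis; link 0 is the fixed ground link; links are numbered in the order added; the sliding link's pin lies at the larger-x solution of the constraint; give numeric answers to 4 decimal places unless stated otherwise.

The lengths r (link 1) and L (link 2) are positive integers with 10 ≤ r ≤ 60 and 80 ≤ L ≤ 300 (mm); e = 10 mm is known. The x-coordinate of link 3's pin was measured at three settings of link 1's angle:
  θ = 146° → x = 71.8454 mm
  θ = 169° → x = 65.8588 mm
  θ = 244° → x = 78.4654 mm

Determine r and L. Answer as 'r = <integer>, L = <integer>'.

constraint per measurement: (x − r cos θ)² + (r sin θ − e)² = L²
subtracting the θ₁ and θ₂ equations cancels the r² and L² terms:
r = (x₁² − x₂²) / (2[(x₁cos θ₁ + e sin θ₁) − (x₂cos θ₂ + e sin θ₂)]) = 46.9995 → r = 47
L² = (x₁ − r cos θ₁)² + (r sin θ₁ − e)² = 12543.9986 → L = 112.0000 → L = 112
check at θ₃=244°: x = 78.4654 (printed 78.4654) ✓

r = 47, L = 112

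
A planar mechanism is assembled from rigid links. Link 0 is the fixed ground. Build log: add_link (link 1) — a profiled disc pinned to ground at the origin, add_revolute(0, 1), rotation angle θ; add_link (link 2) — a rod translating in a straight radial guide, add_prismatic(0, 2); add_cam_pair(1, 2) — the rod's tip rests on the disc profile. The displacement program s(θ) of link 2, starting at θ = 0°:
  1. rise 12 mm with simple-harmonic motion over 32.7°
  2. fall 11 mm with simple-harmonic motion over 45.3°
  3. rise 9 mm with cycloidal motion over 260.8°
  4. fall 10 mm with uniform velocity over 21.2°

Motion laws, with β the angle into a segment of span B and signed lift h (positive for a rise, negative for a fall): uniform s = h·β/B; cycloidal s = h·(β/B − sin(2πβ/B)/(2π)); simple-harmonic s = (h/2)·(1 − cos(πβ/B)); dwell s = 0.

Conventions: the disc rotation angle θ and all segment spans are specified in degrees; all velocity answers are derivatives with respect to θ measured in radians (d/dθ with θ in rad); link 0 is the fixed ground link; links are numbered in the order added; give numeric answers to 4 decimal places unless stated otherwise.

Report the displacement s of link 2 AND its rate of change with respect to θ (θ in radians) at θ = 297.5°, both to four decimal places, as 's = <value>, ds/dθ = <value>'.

seg 1 [0°–32.7°] simple-harmonic, h=12: full span → s += 12 → s = 12.0000
seg 2 [32.7°–78°] simple-harmonic, h=-11: full span → s += -11 → s = 1.0000
seg 3 [78°–338.8°] cycloidal, h=9: θ=297.5° here. β=219.5, B=260.8. 9·(0.8416 − sin(2π·0.8416)/(2π)) = 8.7762 → s = 9.7762
velocity in seg [78°–338.8°] (cycloidal), θ in radians: β = 219.5° = 3.8310 rad, B = 260.8° = 4.5518 rad; ds/dθ = (h/B)(1 − cos(2πβ/B)) = (9/4.5518)(1 − cos(2π·0.8416)) = 0.900620 mm/rad

s = 9.7762, ds/dθ = 0.9006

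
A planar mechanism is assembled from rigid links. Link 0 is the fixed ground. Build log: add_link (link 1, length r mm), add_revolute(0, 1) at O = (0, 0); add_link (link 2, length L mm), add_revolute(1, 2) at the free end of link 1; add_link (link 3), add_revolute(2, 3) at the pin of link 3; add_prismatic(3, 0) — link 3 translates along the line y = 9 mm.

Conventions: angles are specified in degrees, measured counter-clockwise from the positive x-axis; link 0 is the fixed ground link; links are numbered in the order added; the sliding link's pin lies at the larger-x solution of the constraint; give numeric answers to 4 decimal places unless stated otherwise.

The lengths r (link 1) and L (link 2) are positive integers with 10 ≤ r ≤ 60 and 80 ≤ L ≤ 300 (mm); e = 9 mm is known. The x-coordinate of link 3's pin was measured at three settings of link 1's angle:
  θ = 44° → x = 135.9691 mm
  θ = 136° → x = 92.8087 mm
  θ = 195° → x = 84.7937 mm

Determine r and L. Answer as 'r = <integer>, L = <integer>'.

constraint per measurement: (x − r cos θ)² + (r sin θ − e)² = L²
subtracting the θ₁ and θ₂ equations cancels the r² and L² terms:
r = (x₁² − x₂²) / (2[(x₁cos θ₁ + e sin θ₁) − (x₂cos θ₂ + e sin θ₂)]) = 30.0000 → r = 30
L² = (x₁ − r cos θ₁)² + (r sin θ₁ − e)² = 13225.0015 → L = 115.0000 → L = 115
check at θ₃=195°: x = 84.7937 (printed 84.7937) ✓

r = 30, L = 115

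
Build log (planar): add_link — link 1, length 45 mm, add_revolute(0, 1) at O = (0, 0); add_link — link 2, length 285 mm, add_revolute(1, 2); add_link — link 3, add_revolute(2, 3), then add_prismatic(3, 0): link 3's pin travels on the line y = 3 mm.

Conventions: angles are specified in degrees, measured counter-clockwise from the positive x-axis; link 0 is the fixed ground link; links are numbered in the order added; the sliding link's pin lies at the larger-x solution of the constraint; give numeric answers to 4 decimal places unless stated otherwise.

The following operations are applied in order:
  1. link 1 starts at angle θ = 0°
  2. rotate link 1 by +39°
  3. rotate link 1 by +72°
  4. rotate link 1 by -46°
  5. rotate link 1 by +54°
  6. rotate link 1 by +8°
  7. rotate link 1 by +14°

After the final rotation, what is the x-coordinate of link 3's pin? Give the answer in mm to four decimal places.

geometry: r = 45 mm, L = 285 mm, e = 3 mm; θ starts at 0°
rotate link 1 by +39°: θ ← 0° +39° = 39°
rotate link 1 by +72°: θ ← 39° +72° = 111°
rotate link 1 by -46°: θ ← 111° -46° = 65°
rotate link 1 by +54°: θ ← 65° +54° = 119°
rotate link 1 by +8°: θ ← 119° +8° = 127°
rotate link 1 by +14°: θ ← 127° +14° = 141°
crank pin P = (r cos θ, r sin θ) = (-34.971568, 28.319418)
h = r sin θ − e = 28.319418 − 3 = 25.319418
x = r cos θ + √(L² − h²) = -34.971568 + 283.873083 = 248.901514

248.9015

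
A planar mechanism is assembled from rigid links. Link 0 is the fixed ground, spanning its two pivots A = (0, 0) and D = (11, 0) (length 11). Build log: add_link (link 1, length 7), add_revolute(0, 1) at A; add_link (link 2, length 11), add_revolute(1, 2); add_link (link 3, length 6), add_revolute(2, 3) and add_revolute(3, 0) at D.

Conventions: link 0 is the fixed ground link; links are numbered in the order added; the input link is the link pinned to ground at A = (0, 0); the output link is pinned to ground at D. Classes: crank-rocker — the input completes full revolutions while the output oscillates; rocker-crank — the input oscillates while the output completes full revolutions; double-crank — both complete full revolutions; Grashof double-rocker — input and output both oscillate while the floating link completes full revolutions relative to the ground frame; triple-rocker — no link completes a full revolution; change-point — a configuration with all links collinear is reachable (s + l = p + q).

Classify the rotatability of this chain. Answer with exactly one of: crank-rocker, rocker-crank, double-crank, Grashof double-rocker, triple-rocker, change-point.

lengths: ground=11, input=7, coupler=11, output=6
sorted: s=6 (shortest), l=11 (longest), p+q=18
s + l = 17 vs p + q = 18
s + l < p + q (Grashof) with shortest = output link → rocker-crank

rocker-crank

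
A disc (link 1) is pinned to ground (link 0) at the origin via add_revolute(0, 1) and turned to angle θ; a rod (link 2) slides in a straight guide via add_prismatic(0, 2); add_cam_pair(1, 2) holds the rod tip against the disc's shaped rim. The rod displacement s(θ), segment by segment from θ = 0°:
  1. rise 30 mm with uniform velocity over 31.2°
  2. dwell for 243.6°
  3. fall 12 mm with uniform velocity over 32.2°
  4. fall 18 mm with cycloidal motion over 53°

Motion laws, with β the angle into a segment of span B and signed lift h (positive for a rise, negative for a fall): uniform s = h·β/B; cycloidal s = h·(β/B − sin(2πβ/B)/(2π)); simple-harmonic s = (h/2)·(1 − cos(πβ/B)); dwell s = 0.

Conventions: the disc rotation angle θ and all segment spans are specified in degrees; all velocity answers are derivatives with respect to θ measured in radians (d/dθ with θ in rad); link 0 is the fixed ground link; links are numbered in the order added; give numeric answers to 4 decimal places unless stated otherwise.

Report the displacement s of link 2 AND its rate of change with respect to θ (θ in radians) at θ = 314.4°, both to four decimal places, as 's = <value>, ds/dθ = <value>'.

segment 1 (0° to 31.2°, uniform, h = 30) is passed completely: s = 0.0000 + (30) = 30.0000
segment 2 (31.2° to 274.8°, dwell): s unchanged at 30.0000
segment 3 (274.8° to 307°, uniform, h = -12) is passed completely: s = 30.0000 + (-12) = 18.0000
θ = 314.4° falls in segment 4 (307° to 360°, cycloidal, h = -18): β = 314.4 − 307 = 7.4°, B = 53°; Δs = -18·(0.1396 − sin(2π·0.1396)/(2π)) = -0.3102; s = 18.0000 − 0.3102 = 17.6898
velocity in seg [307°–360°] (cycloidal), θ in radians: β = 7.4° = 0.1292 rad, B = 53° = 0.9250 rad; ds/dθ = (h/B)(1 − cos(2πβ/B)) = ((-18)/0.9250)(1 − cos(2π·0.1396)) = -7.019832 mm/rad

s = 17.6898, ds/dθ = -7.0198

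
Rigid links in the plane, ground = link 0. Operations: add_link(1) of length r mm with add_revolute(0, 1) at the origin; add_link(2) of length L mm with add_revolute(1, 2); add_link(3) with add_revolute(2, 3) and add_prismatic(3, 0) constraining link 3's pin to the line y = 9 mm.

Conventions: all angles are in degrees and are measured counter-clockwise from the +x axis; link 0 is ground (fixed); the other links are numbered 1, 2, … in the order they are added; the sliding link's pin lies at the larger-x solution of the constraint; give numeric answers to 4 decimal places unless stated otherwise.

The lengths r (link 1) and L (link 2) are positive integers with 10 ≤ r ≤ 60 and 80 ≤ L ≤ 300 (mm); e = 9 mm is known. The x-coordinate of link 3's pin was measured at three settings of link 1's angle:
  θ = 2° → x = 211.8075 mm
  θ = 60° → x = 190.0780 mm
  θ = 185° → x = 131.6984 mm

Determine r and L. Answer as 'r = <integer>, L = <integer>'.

constraint per measurement: (x − r cos θ)² + (r sin θ − e)² = L²
subtracting the θ₁ and θ₂ equations cancels the r² and L² terms:
r = (x₁² − x₂²) / (2[(x₁cos θ₁ + e sin θ₁) − (x₂cos θ₂ + e sin θ₂)]) = 40.0001 → r = 40
L² = (x₁ − r cos θ₁)² + (r sin θ₁ − e)² = 29584.0116 → L = 172.0000 → L = 172
check at θ₃=185°: x = 131.6984 (printed 131.6984) ✓

r = 40, L = 172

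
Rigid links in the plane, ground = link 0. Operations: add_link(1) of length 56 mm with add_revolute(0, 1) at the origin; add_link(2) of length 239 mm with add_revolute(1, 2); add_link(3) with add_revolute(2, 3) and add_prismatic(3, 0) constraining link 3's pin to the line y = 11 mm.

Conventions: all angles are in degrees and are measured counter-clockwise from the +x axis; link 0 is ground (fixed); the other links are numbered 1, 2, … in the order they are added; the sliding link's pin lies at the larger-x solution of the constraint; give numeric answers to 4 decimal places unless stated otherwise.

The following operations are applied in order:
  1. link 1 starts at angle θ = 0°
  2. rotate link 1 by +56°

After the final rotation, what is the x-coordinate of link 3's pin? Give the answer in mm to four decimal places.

geometry: r = 56 mm, L = 239 mm, e = 11 mm; θ starts at 0°
rotate link 1 by +56°: θ ← 0° +56° = 56°
crank pin P = (r cos θ, r sin θ) = (31.314803, 46.426104)
h = r sin θ − e = 46.426104 − 11 = 35.426104
x = r cos θ + √(L² − h²) = 31.314803 + 236.359876 = 267.674679

267.6747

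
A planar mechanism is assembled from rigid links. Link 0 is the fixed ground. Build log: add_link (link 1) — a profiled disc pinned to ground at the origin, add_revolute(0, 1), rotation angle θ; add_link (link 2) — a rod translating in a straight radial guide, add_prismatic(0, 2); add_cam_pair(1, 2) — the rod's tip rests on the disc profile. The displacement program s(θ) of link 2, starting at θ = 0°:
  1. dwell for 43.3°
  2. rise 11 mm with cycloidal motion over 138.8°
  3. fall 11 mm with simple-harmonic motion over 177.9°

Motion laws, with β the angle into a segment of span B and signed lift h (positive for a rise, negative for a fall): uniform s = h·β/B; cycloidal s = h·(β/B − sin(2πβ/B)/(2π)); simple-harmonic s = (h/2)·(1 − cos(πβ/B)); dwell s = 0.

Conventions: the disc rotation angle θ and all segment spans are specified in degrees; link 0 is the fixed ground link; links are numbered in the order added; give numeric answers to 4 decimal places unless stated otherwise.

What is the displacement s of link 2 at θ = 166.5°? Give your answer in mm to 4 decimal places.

seg 1 [0°–43.3°] dwell: s stays 0.0000
seg 2 [43.3°–182.1°] cycloidal, h=11: θ=166.5° here. β=123.2, B=138.8. 11·(0.8876 − sin(2π·0.8876)/(2π)) = 10.8998 → s = 10.8998

10.8998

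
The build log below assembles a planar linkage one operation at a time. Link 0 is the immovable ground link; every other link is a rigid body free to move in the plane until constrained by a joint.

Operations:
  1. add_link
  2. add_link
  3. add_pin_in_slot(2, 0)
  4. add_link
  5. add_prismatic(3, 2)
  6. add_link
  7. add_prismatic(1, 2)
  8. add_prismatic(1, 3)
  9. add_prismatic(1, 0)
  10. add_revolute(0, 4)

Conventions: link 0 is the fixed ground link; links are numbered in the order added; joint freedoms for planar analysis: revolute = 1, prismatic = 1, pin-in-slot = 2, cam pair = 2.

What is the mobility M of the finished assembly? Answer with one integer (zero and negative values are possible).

link 0 = ground. State L|J1|J2 = 1|0|0
+link1  2|0|0
+link2  3|0|0
PS(2,0) f=2→J2  3|0|1
+link3  4|0|1
P(3,2) f=1→J1  4|1|1
+link4  5|1|1
P(1,2) f=1→J1  5|2|1
P(1,3) f=1→J1  5|3|1
P(1,0) f=1→J1  5|4|1
R(0,4) f=1→J1  5|5|1
M = 3(5−1)−2·5−1 = 12−10−1 = 1

M = 1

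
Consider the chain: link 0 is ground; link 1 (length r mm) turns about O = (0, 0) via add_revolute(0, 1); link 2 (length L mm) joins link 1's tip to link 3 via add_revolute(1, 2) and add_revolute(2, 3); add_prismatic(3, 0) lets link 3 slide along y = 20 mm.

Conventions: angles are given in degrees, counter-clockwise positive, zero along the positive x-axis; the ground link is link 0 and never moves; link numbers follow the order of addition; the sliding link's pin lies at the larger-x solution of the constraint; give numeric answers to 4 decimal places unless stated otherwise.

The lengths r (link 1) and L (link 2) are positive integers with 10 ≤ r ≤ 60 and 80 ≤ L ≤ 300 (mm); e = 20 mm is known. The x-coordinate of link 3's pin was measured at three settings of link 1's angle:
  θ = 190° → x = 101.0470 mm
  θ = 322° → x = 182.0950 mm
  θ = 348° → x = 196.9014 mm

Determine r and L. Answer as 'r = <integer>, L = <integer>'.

constraint per measurement: (x − r cos θ)² + (r sin θ − e)² = L²
subtracting the θ₁ and θ₂ equations cancels the r² and L² terms:
r = (x₁² − x₂²) / (2[(x₁cos θ₁ + e sin θ₁) − (x₂cos θ₂ + e sin θ₂)]) = 49.0000 → r = 49
L² = (x₁ − r cos θ₁)² + (r sin θ₁ − e)² = 23104.0098 → L = 152.0000 → L = 152
check at θ₃=348°: x = 196.9014 (printed 196.9014) ✓

r = 49, L = 152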